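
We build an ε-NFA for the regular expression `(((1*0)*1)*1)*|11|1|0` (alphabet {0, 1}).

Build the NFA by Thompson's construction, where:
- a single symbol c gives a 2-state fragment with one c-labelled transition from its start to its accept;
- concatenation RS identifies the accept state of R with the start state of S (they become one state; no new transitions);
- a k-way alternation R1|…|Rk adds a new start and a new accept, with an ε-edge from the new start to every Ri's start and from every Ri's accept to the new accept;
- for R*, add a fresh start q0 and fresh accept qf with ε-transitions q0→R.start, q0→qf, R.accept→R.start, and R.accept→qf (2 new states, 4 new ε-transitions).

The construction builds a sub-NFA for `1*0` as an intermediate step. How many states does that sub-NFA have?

Fragment for `1*0`:
Each of the 2 symbol leaves contributes a 2-state fragment.
  1* — 4 states
  1*0 — 5 states

5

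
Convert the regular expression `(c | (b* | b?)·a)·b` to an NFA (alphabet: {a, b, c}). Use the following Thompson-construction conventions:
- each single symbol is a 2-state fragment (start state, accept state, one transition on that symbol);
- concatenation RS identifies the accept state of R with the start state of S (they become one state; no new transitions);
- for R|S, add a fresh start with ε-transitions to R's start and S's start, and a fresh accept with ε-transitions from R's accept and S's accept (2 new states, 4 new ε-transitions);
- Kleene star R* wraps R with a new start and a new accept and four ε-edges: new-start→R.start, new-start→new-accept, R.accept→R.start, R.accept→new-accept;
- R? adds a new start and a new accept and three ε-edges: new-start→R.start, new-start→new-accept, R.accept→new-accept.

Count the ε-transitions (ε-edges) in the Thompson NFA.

Building bottom-up:
Each of the 5 symbol leaves contributes 0 ε-transitions.
  b* → 4 ε-transitions
  b? → 3 ε-transitions
  b* | b? → 11 ε-transitions
  (b* | b?)·a → 11 ε-transitions
  c | (b* | b?)·a → 15 ε-transitions
  (c | (b* | b?)·a)·b → 15 ε-transitions

15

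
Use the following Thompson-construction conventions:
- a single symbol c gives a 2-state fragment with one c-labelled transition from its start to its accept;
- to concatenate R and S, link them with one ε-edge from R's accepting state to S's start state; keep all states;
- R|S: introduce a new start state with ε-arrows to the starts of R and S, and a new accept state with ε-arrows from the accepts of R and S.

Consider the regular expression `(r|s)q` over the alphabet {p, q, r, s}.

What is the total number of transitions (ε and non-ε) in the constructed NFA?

8

Building bottom-up:
Each of the 3 symbol leaves contributes 1 transition (1 symbol, 0 ε).
  r|s → 6 transitions (2 symbol, 4 ε)
  (r|s)q → 8 transitions (3 symbol, 5 ε)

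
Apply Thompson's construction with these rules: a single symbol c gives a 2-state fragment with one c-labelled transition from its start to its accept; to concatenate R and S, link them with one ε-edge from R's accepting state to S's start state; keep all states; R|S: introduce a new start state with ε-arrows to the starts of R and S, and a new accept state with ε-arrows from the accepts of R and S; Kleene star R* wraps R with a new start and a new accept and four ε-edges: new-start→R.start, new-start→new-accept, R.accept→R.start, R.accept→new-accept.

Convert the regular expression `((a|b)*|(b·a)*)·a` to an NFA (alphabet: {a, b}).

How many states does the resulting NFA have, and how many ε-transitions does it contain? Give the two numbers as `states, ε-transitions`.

Per subexpression:
Each of the 5 symbol leaves contributes 2 states and 0 ε-transitions.
  a|b = 6 states, 4 ε-transitions
  (a|b)* = 8 states, 8 ε-transitions
  b·a = 4 states, 1 ε-transition
  (b·a)* = 6 states, 5 ε-transitions
  (a|b)*|(b·a)* = 16 states, 17 ε-transitions
  ((a|b)*|(b·a)*)·a = 18 states, 18 ε-transitions

18, 18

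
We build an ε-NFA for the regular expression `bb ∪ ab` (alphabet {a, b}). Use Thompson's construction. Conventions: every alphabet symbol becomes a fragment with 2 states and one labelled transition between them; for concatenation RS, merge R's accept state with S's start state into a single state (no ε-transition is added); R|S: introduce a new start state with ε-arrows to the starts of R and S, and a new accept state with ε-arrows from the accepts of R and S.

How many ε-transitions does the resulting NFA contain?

4

Bottom-up over the parse tree:
Each of the 4 symbol leaves contributes 0 ε-transitions.
  bb → 0 ε-transitions
  ab → 0 ε-transitions
  bb ∪ ab → 4 ε-transitions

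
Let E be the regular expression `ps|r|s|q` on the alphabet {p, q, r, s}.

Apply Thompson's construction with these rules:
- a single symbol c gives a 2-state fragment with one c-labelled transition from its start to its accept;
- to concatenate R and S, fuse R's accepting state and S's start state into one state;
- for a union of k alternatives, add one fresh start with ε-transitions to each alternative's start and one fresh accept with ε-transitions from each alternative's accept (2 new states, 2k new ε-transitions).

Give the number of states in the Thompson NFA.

Bottom-up over the parse tree:
Each of the 5 symbol leaves contributes a 2-state fragment.
  ps — 3 states
  ps|r|s|q — 11 states

11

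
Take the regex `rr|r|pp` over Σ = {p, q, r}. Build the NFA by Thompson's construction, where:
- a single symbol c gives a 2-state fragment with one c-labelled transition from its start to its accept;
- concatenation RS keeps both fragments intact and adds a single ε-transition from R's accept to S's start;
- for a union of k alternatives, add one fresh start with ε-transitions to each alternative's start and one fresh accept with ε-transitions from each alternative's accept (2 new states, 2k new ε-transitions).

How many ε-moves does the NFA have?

Per subexpression:
Each of the 5 symbol leaves contributes 0 ε-transitions.
  rr : 1 ε-transition
  pp : 1 ε-transition
  rr|r|pp : 8 ε-transitions

8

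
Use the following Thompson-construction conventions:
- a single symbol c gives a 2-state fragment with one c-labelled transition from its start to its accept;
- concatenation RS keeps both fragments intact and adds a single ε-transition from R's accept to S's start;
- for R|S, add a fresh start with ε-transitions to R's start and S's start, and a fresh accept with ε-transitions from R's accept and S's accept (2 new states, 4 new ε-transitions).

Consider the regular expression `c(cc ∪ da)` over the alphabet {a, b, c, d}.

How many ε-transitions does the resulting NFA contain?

7

By structural recursion:
Each of the 5 symbol leaves contributes 0 ε-transitions.
  cc — 1 ε-transition
  da — 1 ε-transition
  cc ∪ da — 6 ε-transitions
  c(cc ∪ da) — 7 ε-transitions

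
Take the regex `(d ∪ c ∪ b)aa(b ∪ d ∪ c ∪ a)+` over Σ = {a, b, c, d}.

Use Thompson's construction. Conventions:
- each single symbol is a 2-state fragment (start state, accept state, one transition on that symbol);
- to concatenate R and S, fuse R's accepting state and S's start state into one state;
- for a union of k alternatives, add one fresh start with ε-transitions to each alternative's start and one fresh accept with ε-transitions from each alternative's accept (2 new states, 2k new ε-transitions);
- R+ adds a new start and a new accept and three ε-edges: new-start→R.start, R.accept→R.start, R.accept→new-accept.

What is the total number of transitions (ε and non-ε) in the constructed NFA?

Building bottom-up:
Each of the 9 symbol leaves contributes 1 transition (1 symbol, 0 ε).
  d ∪ c ∪ b : 9 transitions (3 symbol, 6 ε)
  b ∪ d ∪ c ∪ a : 12 transitions (4 symbol, 8 ε)
  (b ∪ d ∪ c ∪ a)+ : 15 transitions (4 symbol, 11 ε)
  (d ∪ c ∪ b)aa(b ∪ d ∪ c ∪ a)+ : 26 transitions (9 symbol, 17 ε)

26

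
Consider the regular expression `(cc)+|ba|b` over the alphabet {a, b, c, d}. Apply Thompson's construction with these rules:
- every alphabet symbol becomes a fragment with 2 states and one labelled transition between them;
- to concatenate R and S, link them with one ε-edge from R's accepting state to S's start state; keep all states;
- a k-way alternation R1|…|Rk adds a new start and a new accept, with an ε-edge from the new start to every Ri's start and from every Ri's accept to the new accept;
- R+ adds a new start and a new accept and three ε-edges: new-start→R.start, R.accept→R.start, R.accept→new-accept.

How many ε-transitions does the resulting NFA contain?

11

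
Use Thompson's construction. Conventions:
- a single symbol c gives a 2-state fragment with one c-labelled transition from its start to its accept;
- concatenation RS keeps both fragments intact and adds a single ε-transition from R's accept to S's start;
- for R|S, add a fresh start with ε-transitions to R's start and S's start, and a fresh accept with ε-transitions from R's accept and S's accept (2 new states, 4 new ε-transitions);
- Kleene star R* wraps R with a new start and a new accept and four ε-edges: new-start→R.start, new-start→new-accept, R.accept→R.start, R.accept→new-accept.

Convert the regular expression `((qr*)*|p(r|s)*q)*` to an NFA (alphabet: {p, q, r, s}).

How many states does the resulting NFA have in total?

24

Recursing over subexpressions:
Each of the 6 symbol leaves contributes a 2-state fragment.
  r* — 4 states
  qr* — 6 states
  (qr*)* — 8 states
  r|s — 6 states
  (r|s)* — 8 states
  p(r|s)*q — 12 states
  (qr*)*|p(r|s)*q — 22 states
  ((qr*)*|p(r|s)*q)* — 24 states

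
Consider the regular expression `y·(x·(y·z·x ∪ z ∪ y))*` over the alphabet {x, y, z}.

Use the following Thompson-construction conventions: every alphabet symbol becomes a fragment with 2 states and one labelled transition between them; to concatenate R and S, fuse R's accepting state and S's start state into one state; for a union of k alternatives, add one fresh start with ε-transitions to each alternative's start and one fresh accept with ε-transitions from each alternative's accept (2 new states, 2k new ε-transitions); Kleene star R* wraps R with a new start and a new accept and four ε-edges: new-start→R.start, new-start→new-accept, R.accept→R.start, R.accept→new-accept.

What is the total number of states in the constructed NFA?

14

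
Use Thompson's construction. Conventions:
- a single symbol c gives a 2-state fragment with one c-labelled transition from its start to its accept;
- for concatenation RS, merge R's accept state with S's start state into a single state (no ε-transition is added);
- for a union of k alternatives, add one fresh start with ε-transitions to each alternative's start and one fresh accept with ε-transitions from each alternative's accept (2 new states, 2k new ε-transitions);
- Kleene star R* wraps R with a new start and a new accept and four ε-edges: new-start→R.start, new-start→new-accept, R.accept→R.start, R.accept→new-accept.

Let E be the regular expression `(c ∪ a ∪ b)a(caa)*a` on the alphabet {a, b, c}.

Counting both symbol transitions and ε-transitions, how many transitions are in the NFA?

Bottom-up over the parse tree:
Each of the 8 symbol leaves contributes 1 transition (1 symbol, 0 ε).
  c ∪ a ∪ b — 9 transitions (3 symbol, 6 ε)
  caa — 3 transitions (3 symbol, 0 ε)
  (caa)* — 7 transitions (3 symbol, 4 ε)
  (c ∪ a ∪ b)a(caa)*a — 18 transitions (8 symbol, 10 ε)

18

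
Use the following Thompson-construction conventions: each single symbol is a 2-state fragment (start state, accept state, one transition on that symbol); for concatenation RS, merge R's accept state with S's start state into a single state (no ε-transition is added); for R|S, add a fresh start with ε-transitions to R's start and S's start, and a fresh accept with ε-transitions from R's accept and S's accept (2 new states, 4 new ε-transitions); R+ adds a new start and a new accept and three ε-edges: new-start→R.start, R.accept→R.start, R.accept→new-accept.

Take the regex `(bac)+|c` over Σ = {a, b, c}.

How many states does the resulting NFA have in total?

10

Building bottom-up:
Each of the 4 symbol leaves contributes a 2-state fragment.
  bac — 4 states
  (bac)+ — 6 states
  (bac)+|c — 10 states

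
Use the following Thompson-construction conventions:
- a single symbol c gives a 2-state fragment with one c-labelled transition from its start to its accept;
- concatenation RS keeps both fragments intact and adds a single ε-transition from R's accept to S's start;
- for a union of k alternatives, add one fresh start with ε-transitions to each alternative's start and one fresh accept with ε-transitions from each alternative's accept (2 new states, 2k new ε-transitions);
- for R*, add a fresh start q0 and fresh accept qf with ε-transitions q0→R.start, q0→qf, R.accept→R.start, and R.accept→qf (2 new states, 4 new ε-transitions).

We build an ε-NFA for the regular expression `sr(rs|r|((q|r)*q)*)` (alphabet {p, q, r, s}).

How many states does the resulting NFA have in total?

24

Per subexpression:
Each of the 8 symbol leaves contributes a 2-state fragment.
  rs — 4 states
  q|r — 6 states
  (q|r)* — 8 states
  (q|r)*q — 10 states
  ((q|r)*q)* — 12 states
  rs|r|((q|r)*q)* — 20 states
  sr(rs|r|((q|r)*q)*) — 24 states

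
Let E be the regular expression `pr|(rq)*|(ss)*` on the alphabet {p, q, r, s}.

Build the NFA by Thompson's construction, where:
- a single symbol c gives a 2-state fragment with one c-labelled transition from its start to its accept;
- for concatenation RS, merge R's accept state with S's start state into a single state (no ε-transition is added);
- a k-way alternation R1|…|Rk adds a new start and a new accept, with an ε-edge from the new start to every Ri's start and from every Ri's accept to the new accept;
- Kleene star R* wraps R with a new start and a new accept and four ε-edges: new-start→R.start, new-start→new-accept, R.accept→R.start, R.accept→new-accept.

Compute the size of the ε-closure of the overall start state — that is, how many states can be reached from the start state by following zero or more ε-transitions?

Work bottom-up. For each fragment F, track |ε-closure(F.start)| and whether F's accept lies in that closure (i.e. whether F accepts ε). A single-symbol fragment has closure size 1 and does not accept ε.
  pr — C equals the left operand's closure size = 1 (its accept is not ε-reachable, so the closure stops there)
  rq — C equals the left operand's closure size = 1 (its accept is not ε-reachable, so the closure stops there)
  (rq)* — new start has ε-edges to the inner start and to the new accept, so C = 2 + 1 = 3
  ss — C equals the left operand's closure size = 1 (its accept is not ε-reachable, so the closure stops there)
  (ss)* — new start has ε-edges to the inner start and to the new accept, so C = 2 + 1 = 3
  pr|(rq)*|(ss)* — new start ε-reaches every alternative's start; at least one alternative accepts ε, so the union's new accept is reached too: C = 1 + 1 + 3 + 3 + 1 = 9

9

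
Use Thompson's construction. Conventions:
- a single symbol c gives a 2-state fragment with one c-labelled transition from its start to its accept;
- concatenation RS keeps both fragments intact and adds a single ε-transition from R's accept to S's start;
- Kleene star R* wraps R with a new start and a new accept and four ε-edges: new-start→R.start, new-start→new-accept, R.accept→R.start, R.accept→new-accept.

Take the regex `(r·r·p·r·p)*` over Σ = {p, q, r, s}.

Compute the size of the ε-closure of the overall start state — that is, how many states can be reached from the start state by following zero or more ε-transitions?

3

Compute the ε-closure size of each fragment's start state recursively; a symbol fragment's start has no outgoing ε-edge, so its closure is just itself (size 1).
  r·r·p·r·p : |ε-closure| equals the left operand's closure size = 1 (its accept is not ε-reachable, so the closure stops there)
  (r·r·p·r·p)* : the star's fresh start ε-reaches both the body's start and the fresh accept: |ε-closure| = 2 + 1 = 3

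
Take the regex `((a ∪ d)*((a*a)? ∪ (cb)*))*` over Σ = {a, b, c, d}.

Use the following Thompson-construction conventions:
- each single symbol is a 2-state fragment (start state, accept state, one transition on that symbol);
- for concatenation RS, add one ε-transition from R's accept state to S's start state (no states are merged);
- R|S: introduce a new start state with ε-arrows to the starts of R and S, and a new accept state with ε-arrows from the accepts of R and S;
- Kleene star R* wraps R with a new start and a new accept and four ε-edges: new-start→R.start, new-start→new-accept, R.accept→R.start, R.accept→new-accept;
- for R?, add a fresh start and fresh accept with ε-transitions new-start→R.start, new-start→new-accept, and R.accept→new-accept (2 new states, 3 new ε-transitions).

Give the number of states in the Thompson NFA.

26

Bottom-up over the parse tree:
Each of the 6 symbol leaves contributes a 2-state fragment.
  a ∪ d → 6 states
  (a ∪ d)* → 8 states
  a* → 4 states
  a*a → 6 states
  (a*a)? → 8 states
  cb → 4 states
  (cb)* → 6 states
  (a*a)? ∪ (cb)* → 16 states
  (a ∪ d)*((a*a)? ∪ (cb)*) → 24 states
  ((a ∪ d)*((a*a)? ∪ (cb)*))* → 26 states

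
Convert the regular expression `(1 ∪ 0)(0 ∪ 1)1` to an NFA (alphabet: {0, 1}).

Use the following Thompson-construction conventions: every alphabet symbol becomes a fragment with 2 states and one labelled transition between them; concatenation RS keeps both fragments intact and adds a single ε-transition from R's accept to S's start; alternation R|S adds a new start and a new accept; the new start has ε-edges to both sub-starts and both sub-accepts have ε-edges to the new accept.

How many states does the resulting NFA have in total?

By structural recursion:
Each of the 5 symbol leaves contributes a 2-state fragment.
  1 ∪ 0 = 6 states
  0 ∪ 1 = 6 states
  (1 ∪ 0)(0 ∪ 1)1 = 14 states

14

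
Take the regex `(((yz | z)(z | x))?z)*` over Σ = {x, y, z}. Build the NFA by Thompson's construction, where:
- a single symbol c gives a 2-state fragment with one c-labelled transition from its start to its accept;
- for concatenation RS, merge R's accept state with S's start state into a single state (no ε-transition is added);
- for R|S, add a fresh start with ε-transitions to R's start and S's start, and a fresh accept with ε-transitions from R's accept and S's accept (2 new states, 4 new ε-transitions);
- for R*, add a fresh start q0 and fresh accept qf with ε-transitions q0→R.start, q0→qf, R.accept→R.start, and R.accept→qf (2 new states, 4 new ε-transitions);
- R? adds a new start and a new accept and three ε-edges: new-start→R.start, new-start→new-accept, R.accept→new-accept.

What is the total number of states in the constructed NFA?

17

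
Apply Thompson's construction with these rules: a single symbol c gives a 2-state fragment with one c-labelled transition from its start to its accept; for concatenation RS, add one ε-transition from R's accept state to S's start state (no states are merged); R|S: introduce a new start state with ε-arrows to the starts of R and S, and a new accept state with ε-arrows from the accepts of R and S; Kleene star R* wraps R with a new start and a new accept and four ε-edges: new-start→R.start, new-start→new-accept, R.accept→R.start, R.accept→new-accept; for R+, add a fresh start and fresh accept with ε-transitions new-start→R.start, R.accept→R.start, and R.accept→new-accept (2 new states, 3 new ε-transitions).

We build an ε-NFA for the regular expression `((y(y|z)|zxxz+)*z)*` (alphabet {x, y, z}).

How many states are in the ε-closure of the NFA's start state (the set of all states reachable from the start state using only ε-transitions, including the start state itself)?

8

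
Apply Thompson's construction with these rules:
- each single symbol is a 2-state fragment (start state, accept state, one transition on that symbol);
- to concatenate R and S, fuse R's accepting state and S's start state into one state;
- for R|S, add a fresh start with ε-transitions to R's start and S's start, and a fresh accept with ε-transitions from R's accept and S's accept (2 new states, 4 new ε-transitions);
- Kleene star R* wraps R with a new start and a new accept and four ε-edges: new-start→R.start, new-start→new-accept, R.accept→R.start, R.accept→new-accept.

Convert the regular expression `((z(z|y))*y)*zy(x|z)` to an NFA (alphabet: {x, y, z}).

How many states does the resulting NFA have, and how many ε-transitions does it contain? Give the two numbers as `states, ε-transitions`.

19, 16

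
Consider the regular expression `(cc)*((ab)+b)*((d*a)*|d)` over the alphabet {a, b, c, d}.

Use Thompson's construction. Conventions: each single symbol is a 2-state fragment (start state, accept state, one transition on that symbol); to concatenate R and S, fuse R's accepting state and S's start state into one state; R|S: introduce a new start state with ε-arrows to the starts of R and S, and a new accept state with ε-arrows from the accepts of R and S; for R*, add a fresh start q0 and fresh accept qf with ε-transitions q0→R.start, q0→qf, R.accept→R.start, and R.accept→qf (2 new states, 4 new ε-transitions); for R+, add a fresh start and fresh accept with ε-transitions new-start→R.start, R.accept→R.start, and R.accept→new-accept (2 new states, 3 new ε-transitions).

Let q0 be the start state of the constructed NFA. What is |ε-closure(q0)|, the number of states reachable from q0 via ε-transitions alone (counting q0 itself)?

13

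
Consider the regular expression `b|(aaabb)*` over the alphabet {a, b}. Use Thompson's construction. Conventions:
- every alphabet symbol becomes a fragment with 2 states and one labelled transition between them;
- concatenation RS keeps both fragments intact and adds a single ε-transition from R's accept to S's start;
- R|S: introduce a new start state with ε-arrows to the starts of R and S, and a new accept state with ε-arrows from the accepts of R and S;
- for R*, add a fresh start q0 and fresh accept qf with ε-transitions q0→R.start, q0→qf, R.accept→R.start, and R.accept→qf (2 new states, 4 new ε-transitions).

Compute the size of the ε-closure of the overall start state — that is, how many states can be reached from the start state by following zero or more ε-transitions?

6

Let C(F) = |ε-closure(F.start)| within fragment F, and note whether F accepts ε. Symbol fragments have C = 1 and do not accept ε. Then:
  aaabb — |ε-closure| equals the left operand's closure size = 1 (its accept is not ε-reachable, so the closure stops there)
  (aaabb)* — the star's fresh start ε-reaches both the body's start and the fresh accept: |ε-closure| = 2 + 1 = 3
  b|(aaabb)* — new start ε-reaches every alternative's start; at least one alternative accepts ε, so the union's new accept is reached too: |ε-closure| = 1 + 1 + 3 + 1 = 6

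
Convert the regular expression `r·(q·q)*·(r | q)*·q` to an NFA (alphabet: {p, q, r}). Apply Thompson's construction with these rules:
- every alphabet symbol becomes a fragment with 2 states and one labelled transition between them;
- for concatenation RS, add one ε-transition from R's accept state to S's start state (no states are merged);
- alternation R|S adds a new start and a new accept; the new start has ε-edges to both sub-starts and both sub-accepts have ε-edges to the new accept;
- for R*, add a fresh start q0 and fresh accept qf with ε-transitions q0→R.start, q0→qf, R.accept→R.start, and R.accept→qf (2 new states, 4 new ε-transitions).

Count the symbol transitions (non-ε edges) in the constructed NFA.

6

Per subexpression:
Each of the 6 symbol leaves contributes exactly 1 symbol transition.
  q·q : 2 symbol transitions
  (q·q)* : 2 symbol transitions
  r | q : 2 symbol transitions
  (r | q)* : 2 symbol transitions
  r·(q·q)*·(r | q)*·q : 6 symbol transitions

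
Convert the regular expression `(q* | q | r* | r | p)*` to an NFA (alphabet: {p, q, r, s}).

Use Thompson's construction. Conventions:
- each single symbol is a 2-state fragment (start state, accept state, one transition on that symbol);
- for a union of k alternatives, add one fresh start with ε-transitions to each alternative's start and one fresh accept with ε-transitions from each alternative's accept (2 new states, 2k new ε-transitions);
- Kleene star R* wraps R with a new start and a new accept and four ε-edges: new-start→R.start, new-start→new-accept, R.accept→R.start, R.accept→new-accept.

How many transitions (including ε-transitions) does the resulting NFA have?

27

Bottom-up over the parse tree:
Each of the 5 symbol leaves contributes 1 transition (1 symbol, 0 ε).
  q* = 5 transitions (1 symbol, 4 ε)
  r* = 5 transitions (1 symbol, 4 ε)
  q* | q | r* | r | p = 23 transitions (5 symbol, 18 ε)
  (q* | q | r* | r | p)* = 27 transitions (5 symbol, 22 ε)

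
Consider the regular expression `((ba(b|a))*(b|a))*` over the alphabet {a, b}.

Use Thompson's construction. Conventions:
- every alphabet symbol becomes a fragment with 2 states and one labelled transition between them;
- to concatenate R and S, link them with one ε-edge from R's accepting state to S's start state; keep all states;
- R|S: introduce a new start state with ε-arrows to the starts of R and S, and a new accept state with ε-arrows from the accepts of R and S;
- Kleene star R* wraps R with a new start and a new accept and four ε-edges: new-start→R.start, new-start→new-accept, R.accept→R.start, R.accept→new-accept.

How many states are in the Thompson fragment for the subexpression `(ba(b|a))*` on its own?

Fragment for `(ba(b|a))*`:
Each of the 4 symbol leaves contributes a 2-state fragment.
  b|a → 6 states
  ba(b|a) → 10 states
  (ba(b|a))* → 12 states

12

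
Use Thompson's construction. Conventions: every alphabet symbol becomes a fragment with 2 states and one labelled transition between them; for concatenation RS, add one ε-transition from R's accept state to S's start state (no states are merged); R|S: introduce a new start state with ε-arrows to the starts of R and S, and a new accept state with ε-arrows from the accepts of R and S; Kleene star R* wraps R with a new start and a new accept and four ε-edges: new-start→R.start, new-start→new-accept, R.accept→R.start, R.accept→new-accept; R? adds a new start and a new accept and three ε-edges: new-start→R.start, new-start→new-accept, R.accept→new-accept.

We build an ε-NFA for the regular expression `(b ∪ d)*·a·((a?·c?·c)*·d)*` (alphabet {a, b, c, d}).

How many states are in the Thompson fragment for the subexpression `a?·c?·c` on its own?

Fragment for `a?·c?·c`:
Each of the 3 symbol leaves contributes a 2-state fragment.
  a? → 4 states
  c? → 4 states
  a?·c?·c → 10 states

10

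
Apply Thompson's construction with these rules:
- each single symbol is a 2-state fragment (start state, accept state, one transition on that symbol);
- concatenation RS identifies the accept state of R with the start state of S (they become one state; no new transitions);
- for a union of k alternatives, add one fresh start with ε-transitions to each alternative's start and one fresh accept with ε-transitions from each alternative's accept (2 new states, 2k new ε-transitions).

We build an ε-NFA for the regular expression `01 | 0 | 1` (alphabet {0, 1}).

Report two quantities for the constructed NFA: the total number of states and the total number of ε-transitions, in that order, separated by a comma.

Bottom-up over the parse tree:
Each of the 4 symbol leaves contributes 2 states and 0 ε-transitions.
  01 = 3 states, 0 ε-transitions
  01 | 0 | 1 = 9 states, 6 ε-transitions

9, 6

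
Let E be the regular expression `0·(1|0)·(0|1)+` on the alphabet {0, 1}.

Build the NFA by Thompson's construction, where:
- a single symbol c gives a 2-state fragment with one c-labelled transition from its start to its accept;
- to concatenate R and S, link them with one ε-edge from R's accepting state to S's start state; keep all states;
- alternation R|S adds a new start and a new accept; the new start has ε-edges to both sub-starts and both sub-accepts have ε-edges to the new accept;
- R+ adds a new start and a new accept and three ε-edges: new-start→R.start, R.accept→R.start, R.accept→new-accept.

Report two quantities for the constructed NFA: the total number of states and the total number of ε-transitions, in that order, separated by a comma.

16, 13

By structural recursion:
Each of the 5 symbol leaves contributes 2 states and 0 ε-transitions.
  1|0 = 6 states, 4 ε-transitions
  0|1 = 6 states, 4 ε-transitions
  (0|1)+ = 8 states, 7 ε-transitions
  0·(1|0)·(0|1)+ = 16 states, 13 ε-transitions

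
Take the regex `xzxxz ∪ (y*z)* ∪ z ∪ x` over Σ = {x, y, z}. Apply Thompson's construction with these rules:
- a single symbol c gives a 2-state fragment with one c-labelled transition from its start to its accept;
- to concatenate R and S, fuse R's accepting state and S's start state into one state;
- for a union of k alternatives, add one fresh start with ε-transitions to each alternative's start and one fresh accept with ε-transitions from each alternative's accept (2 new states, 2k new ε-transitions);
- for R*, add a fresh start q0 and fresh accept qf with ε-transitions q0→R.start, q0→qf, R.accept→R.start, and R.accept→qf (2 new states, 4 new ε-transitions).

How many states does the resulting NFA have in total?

19

By structural recursion:
Each of the 9 symbol leaves contributes a 2-state fragment.
  xzxxz → 6 states
  y* → 4 states
  y*z → 5 states
  (y*z)* → 7 states
  xzxxz ∪ (y*z)* ∪ z ∪ x → 19 states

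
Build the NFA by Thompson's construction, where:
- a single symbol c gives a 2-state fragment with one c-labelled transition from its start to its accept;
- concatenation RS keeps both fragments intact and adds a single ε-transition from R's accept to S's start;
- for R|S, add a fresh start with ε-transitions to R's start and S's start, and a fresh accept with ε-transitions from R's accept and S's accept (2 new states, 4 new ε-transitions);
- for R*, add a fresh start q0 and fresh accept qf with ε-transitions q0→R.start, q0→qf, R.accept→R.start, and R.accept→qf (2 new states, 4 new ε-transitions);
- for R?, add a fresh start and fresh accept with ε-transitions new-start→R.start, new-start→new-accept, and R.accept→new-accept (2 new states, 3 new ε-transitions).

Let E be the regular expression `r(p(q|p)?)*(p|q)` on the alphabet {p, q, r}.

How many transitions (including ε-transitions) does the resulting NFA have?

Recursing over subexpressions:
Each of the 6 symbol leaves contributes 1 transition (1 symbol, 0 ε).
  q|p — 6 transitions (2 symbol, 4 ε)
  (q|p)? — 9 transitions (2 symbol, 7 ε)
  p(q|p)? — 11 transitions (3 symbol, 8 ε)
  (p(q|p)?)* — 15 transitions (3 symbol, 12 ε)
  p|q — 6 transitions (2 symbol, 4 ε)
  r(p(q|p)?)*(p|q) — 24 transitions (6 symbol, 18 ε)

24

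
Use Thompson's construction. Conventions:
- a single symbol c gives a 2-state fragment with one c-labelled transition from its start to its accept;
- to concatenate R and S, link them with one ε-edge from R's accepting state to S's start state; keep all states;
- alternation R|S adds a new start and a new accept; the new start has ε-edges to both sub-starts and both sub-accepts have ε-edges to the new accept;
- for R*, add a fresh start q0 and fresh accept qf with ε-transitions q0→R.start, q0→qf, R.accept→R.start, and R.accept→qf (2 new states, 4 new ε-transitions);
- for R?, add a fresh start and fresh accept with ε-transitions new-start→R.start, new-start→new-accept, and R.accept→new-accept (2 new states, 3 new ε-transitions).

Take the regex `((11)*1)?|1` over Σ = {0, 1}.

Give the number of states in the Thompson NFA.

14

Bottom-up over the parse tree:
Each of the 4 symbol leaves contributes a 2-state fragment.
  11 : 4 states
  (11)* : 6 states
  (11)*1 : 8 states
  ((11)*1)? : 10 states
  ((11)*1)?|1 : 14 states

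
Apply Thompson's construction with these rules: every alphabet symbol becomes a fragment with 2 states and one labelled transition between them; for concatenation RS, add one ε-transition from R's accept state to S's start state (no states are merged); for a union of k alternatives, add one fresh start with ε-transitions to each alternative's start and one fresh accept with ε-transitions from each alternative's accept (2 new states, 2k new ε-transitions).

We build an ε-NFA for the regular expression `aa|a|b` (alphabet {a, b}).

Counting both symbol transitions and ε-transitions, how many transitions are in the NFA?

Building bottom-up:
Each of the 4 symbol leaves contributes 1 transition (1 symbol, 0 ε).
  aa : 3 transitions (2 symbol, 1 ε)
  aa|a|b : 11 transitions (4 symbol, 7 ε)

11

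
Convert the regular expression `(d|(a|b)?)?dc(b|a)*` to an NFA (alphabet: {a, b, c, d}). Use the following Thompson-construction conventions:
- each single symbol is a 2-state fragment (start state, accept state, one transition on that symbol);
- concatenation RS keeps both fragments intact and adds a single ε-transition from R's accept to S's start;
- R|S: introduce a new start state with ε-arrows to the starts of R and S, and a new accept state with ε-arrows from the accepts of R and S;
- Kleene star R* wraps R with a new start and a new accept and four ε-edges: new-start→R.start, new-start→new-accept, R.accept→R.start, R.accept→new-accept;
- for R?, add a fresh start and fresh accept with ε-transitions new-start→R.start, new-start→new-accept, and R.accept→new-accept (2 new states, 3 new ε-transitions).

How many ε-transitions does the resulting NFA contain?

Bottom-up over the parse tree:
Each of the 7 symbol leaves contributes 0 ε-transitions.
  a|b — 4 ε-transitions
  (a|b)? — 7 ε-transitions
  d|(a|b)? — 11 ε-transitions
  (d|(a|b)?)? — 14 ε-transitions
  b|a — 4 ε-transitions
  (b|a)* — 8 ε-transitions
  (d|(a|b)?)?dc(b|a)* — 25 ε-transitions

25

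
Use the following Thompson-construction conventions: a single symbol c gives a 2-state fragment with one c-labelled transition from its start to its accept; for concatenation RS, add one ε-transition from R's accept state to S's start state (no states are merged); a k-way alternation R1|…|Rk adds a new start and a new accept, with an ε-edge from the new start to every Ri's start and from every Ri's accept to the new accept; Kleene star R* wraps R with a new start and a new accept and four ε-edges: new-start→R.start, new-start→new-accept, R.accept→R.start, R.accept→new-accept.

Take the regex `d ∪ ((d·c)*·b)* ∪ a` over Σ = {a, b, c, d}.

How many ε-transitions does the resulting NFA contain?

16

Recursing over subexpressions:
Each of the 5 symbol leaves contributes 0 ε-transitions.
  d·c → 1 ε-transition
  (d·c)* → 5 ε-transitions
  (d·c)*·b → 6 ε-transitions
  ((d·c)*·b)* → 10 ε-transitions
  d ∪ ((d·c)*·b)* ∪ a → 16 ε-transitions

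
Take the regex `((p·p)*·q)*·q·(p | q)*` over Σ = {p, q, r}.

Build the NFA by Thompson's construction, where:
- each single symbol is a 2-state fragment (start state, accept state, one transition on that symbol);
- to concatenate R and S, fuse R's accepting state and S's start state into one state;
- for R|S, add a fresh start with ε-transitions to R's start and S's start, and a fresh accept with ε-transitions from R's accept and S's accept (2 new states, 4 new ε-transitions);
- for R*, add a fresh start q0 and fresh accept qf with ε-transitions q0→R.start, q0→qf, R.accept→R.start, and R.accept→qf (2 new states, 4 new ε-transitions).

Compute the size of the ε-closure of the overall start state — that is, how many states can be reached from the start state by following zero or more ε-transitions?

5

Let C(F) = |ε-closure(F.start)| within fragment F, and note whether F accepts ε. Symbol fragments have C = 1 and do not accept ε. Then:
  p·p — same as the first factor's closure: |closure| = 1
  (p·p)* — new start has ε-edges to the inner start and to the new accept, so |closure| = 2 + 1 = 3
  (p·p)*·q — the left operand accepts ε, so the closure extends into the next operand (the shared merged state is already counted); |closure| = 3 + (1−1) = 3
  ((p·p)*·q)* — |closure| = 1 (new start) + 3 (body) + 1 (new accept) = 5
  p | q — new start ε-reaches every alternative's start; none of them accept ε, so the new accept is not reached: |closure| = 1 + 1 + 1 = 3
  (p | q)* — |closure| = 1 (new start) + 3 (body) + 1 (new accept) = 5
  ((p·p)*·q)*·q·(p | q)* — |closure| = 5 + (1−1) = 5 (closure spills across the concat boundary because the left factor accepts ε)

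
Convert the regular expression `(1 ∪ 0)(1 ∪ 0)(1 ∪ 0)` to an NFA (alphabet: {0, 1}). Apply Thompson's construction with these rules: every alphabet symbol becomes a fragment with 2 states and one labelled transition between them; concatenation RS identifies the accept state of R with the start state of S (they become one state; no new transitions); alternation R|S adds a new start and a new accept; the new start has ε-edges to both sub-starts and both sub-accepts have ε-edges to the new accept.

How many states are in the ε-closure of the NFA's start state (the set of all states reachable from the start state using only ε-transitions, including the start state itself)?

3

Work bottom-up. For each fragment F, track |ε-closure(F.start)| and whether F's accept lies in that closure (i.e. whether F accepts ε). A single-symbol fragment has closure size 1 and does not accept ε.
  1 ∪ 0 — |ε-closure| = 1 + 1 + 1 = 3 (the new accept is not ε-reachable since no branch accepts ε)
  1 ∪ 0 — new start ε-reaches every alternative's start; none of them accept ε, so the new accept is not reached: |ε-closure| = 1 + 1 + 1 = 3
  1 ∪ 0 — |ε-closure| = 1 + 1 + 1 = 3 (the new accept is not ε-reachable since no branch accepts ε)
  (1 ∪ 0)(1 ∪ 0)(1 ∪ 0) — same as the first factor's closure: |ε-closure| = 3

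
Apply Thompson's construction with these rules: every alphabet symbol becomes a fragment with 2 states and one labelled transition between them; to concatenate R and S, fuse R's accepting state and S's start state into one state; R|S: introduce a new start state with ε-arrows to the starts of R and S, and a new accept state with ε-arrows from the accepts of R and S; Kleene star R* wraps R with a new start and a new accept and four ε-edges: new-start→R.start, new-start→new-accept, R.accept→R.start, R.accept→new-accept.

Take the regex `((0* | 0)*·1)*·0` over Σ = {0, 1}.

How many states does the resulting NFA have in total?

By structural recursion:
Each of the 4 symbol leaves contributes a 2-state fragment.
  0* → 4 states
  0* | 0 → 8 states
  (0* | 0)* → 10 states
  (0* | 0)*·1 → 11 states
  ((0* | 0)*·1)* → 13 states
  ((0* | 0)*·1)*·0 → 14 states

14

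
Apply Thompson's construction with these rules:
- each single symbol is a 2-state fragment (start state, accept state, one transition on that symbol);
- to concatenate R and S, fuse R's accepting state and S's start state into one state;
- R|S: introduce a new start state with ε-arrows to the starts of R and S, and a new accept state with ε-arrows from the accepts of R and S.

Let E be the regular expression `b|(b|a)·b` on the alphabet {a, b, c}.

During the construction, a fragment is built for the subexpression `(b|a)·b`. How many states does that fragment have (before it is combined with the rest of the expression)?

7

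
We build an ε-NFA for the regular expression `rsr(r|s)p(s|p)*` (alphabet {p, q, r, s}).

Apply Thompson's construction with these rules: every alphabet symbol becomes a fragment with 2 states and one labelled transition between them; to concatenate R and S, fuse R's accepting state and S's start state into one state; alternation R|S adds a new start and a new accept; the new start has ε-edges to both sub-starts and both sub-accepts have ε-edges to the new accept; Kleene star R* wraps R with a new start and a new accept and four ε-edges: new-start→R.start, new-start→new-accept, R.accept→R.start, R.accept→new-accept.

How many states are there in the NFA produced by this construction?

17

By structural recursion:
Each of the 8 symbol leaves contributes a 2-state fragment.
  r|s = 6 states
  s|p = 6 states
  (s|p)* = 8 states
  rsr(r|s)p(s|p)* = 17 states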